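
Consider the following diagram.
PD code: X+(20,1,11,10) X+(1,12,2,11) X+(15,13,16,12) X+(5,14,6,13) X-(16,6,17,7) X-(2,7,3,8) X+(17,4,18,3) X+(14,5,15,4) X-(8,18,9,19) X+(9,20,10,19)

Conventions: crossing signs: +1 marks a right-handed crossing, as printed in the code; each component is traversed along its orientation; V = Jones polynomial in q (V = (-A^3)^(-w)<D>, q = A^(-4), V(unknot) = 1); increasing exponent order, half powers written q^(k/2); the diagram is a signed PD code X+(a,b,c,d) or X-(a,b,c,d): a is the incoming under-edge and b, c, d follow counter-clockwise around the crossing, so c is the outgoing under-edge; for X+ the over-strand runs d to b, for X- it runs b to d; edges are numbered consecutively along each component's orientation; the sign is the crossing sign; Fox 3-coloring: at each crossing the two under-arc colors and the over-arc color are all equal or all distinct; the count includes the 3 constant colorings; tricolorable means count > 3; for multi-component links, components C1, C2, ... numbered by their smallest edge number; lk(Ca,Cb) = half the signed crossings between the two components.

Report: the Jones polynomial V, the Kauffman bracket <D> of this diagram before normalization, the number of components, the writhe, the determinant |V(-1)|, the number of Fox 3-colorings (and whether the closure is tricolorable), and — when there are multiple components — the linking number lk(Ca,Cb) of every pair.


V = -q^(1/2) + q^(3/2) - q^(5/2) - q^(9/2)
<D> = -A^-6 - A^2 + A^6 - A^10 (w = +4)
2 components over 10 crossings, w = +4
lk(C1,C2): +2
3 Fox colorings among 3^10, |V(-1)| = 4: not tricolorable
why: |V(-1)| = 4: so not tricolorable, since 3 does not divide 4


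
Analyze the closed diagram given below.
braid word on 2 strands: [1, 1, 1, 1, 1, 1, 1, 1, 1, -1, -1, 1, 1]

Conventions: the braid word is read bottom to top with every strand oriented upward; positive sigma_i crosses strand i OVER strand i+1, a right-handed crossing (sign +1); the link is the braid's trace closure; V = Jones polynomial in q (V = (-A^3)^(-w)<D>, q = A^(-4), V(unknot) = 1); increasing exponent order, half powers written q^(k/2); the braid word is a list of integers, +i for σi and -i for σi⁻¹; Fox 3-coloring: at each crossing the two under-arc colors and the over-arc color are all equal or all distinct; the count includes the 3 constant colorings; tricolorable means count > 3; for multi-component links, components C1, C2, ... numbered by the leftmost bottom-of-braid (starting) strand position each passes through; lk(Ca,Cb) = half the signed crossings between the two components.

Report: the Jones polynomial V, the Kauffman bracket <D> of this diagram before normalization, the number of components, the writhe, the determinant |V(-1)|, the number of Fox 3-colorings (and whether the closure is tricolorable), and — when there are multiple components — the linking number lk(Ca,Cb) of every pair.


V = q^4 + q^6 - q^7 + q^8 - q^9 + q^10 - q^11 + q^12 - q^13
<D> = A^-25 - A^-21 + A^-17 - A^-13 + A^-9 - A^-5 + A^-1 - A^3 - A^11 (w = +9)
1 component over 13 crossings, w = +9
9 Fox colorings among 3^13, |V(-1)| = 9: tricolorable
why: free reduction leaves σ1 σ1 σ1 σ1 σ1 σ1 σ1 σ1 σ1 of the original 13 letters


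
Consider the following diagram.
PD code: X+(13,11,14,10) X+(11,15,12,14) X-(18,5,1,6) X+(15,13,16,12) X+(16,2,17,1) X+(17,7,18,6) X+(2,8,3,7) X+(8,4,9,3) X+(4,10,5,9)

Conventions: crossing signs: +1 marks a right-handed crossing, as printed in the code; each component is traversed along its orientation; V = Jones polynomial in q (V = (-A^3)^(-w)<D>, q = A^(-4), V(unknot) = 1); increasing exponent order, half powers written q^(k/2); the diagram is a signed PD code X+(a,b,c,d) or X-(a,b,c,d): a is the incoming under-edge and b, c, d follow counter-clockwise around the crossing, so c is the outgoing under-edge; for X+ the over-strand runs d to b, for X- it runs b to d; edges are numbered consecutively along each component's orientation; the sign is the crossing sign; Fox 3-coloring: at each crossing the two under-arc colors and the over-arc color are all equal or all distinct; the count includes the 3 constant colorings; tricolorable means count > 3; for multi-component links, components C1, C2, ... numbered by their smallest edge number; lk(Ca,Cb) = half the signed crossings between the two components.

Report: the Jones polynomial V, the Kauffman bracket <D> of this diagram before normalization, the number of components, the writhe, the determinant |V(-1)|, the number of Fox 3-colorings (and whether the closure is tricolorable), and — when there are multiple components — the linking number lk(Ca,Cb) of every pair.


V(q) = q^2 + 2q^4 - 2q^5 + q^6 - 2q^7 + q^8
bracket: -A^-11 + 2A^-7 - A^-3 + 2A - 2A^5 - A^13, w = +7
1 component, writhe +7, over 9 crossings
det 9, colorings 27 of 3^9 — tricolorable
observation: V spans 6 powers of q: at least 6 crossings in any diagram


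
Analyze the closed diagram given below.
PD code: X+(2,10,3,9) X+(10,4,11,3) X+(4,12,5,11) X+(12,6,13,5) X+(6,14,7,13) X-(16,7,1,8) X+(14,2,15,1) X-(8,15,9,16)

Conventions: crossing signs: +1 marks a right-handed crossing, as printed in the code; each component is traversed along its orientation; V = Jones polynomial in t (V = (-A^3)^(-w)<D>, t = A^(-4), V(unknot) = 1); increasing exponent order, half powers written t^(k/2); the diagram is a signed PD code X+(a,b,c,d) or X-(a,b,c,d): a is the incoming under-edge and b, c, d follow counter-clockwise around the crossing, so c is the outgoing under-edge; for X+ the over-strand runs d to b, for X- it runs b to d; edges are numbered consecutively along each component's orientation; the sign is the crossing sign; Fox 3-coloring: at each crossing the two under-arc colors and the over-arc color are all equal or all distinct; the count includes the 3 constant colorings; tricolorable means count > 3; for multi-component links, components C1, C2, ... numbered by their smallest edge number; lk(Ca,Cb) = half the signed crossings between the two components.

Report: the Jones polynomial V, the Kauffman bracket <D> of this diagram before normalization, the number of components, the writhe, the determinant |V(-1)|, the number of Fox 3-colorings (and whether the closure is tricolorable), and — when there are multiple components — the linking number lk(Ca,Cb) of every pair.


V = 1 - t + 2t^2 - 2t^3 + 3t^4 - 3t^5 + 2t^6 - 2t^7 + t^8
<D> = A^-20 - 2A^-16 + 2A^-12 - 3A^-8 + 3A^-4 - 2 + 2A^4 - A^8 + A^12 (w = +4)
1 component over 8 crossings, w = +4
3 Fox colorings among 3^8, |V(-1)| = 17: not tricolorable
why: w = +4 shifts under R1 moves; the (-A^3)^(-4) factor cancels that in V


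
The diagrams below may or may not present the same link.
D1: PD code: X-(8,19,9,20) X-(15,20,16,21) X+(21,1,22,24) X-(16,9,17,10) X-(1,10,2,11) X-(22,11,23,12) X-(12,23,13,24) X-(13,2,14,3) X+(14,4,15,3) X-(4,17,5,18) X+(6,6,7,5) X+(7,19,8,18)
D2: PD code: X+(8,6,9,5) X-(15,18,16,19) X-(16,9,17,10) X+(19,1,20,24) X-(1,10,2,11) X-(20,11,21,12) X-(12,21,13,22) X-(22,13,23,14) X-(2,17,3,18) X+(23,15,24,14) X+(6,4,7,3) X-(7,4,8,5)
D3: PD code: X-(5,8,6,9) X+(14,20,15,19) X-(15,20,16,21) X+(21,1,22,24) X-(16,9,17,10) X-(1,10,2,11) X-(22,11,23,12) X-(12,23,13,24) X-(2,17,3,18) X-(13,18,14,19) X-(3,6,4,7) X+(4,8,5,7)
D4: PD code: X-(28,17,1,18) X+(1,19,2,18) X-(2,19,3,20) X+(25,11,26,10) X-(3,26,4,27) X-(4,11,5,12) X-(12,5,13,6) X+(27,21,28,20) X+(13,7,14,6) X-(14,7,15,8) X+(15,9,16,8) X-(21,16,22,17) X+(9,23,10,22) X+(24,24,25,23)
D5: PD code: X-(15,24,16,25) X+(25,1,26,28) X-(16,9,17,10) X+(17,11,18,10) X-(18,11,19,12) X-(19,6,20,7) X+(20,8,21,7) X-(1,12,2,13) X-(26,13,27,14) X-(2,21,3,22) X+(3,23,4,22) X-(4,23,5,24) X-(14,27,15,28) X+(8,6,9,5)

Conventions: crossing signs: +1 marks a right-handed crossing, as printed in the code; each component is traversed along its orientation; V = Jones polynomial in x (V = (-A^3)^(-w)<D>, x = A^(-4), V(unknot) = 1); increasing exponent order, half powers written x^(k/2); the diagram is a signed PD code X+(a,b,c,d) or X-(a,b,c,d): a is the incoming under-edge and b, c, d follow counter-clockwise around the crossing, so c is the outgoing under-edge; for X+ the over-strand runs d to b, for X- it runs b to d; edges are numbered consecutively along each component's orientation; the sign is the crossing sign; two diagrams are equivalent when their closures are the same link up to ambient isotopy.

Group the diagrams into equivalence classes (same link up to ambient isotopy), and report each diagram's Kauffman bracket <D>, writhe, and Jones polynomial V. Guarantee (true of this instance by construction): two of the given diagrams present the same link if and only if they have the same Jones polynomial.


grouping into links: {D1, D2, D3, D5} | {D4}
V(D1) = -x^-6 + x^-5 - x^-4 + 2x^-3 - x^-2 + x^-1  (w -4, c 12, <D> = A^-8 - A^-4 + 2 - A^4 + A^8 - A^12)
D2 (bracket A^-8 - A^-4 + 2 - A^4 + A^8 - A^12; 12 crossings at w = -4): V = -x^-6 + x^-5 - x^-4 + 2x^-3 - x^-2 + x^-1
D3 (bracket A^-14 - A^-10 + 2A^-6 - A^-2 + A^2 - A^6; 12 crossings at w = -6): V = -x^-6 + x^-5 - x^-4 + 2x^-3 - x^-2 + x^-1
V(D4) = 1  [14 crossings, <D> = 1, w = 0]
V(D5) = -x^-6 + x^-5 - x^-4 + 2x^-3 - x^-2 + x^-1  [14 crossings, <D> = A^-8 - A^-4 + 2 - A^4 + A^8 - A^12, w = -4]
key observation: 2 classes among 5 diagrams; unequal V(x) rules out equality


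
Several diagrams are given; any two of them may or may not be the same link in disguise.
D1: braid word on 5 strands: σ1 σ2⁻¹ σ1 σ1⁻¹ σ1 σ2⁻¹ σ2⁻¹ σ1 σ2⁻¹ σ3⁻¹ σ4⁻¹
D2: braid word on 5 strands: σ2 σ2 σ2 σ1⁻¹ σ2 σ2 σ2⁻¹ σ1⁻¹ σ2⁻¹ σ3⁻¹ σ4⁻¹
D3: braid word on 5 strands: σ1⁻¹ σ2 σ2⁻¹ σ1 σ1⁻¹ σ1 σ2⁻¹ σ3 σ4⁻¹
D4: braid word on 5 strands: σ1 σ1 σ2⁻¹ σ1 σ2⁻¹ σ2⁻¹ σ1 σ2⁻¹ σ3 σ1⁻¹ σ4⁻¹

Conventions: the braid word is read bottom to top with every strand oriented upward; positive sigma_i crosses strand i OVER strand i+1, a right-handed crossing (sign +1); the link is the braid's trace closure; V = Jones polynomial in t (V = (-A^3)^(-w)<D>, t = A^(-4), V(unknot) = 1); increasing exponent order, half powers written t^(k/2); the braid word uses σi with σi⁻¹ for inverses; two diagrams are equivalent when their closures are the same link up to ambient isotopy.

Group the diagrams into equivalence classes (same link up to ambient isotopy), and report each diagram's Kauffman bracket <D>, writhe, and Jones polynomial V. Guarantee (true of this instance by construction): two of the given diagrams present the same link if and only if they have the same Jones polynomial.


classes: {D1, D4} | {D2} | {D3}
V(D1) = -t^(-9/2) + 3t^(-7/2) - 4t^(-5/2) + 4t^(-3/2) - 5t^(-1/2) + 3t^(1/2) - 3t^(3/2) + t^(5/2)  [11 crossings, <D> = -A^-19 + 3A^-15 - 3A^-11 + 5A^-7 - 4A^-3 + 4A - 3A^5 + A^9, w = -3]
V(D2) = -t^(-3/2) + t^(-1/2) - 2t^(1/2) + t^(3/2) - 2t^(5/2) + t^(7/2)  [11 crossings, <D> = -A^-17 + 2A^-13 - A^-9 + 2A^-5 - A^-1 + A^3, w = -1]
V(D3) = -t^(-1/2) - t^(1/2)  [9 crossings, <D> = A^-5 + A^-1, w = -1]
D4 (bracket -A^-13 + 3A^-9 - 3A^-5 + 5A^-1 - 4A^3 + 4A^7 - 3A^11 + A^15; 11 crossings at w = -1): V = -t^(-9/2) + 3t^(-7/2) - 4t^(-5/2) + 4t^(-3/2) - 5t^(-1/2) + 3t^(1/2) - 3t^(3/2) + t^(5/2)
insight: V(t) takes 3 values over 4 diagrams, fixing the grouping


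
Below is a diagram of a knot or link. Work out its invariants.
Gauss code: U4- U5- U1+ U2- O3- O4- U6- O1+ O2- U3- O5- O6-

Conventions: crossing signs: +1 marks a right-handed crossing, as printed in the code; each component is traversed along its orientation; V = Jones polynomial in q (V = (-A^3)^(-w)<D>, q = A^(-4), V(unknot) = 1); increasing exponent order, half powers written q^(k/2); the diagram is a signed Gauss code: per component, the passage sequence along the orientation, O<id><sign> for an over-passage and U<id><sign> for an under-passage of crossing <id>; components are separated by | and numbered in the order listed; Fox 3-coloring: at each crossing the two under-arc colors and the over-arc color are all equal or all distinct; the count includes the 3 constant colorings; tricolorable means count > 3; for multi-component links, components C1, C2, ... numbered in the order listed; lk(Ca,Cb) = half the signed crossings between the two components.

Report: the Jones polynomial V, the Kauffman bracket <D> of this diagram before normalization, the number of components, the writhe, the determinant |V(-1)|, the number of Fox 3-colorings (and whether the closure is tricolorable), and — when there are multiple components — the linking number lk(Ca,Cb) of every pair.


V(q) = -q^-4 + q^-3 + q^-1
bracket: A^-8 + 1 - A^4, w = -4
1 component, writhe -4, over 6 crossings
det 3, colorings 9 of 3^6 — tricolorable
observation: w = -4 shifts under R1 moves; the (-A^3)^(4) factor cancels that in V


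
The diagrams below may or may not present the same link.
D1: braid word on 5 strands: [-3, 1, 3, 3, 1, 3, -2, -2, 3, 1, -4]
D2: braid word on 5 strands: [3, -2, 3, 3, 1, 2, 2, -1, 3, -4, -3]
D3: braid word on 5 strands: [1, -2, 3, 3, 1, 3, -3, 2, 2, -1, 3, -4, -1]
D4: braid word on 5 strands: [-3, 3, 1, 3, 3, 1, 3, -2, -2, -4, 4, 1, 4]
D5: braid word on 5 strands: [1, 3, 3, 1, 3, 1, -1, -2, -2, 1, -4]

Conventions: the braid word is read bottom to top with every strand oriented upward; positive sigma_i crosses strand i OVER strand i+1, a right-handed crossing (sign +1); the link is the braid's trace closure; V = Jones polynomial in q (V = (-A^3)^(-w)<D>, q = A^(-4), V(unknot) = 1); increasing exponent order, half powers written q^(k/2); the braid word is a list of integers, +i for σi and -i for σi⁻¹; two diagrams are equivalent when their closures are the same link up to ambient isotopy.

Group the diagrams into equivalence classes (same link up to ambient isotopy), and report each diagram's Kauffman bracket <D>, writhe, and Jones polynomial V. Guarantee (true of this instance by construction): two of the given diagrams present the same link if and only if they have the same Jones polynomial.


classes: {D1, D4, D5} | {D2, D3}
V(D1) = -q^(-1/2) - 3q^(3/2) + 2q^(5/2) - 3q^(7/2) + 4q^(9/2) - 2q^(11/2) + 2q^(13/2) - q^(15/2)  [11 crossings, <D> = A^-21 - 2A^-17 + 2A^-13 - 4A^-9 + 3A^-5 - 2A^-1 + 3A^3 + A^11, w = +3]
V(D2) = -q^(3/2) - 2q^(7/2) + q^(9/2) - q^(11/2) + q^(13/2)  [11 crossings, <D> = -A^-17 + A^-13 - A^-9 + 2A^-5 + A^3, w = +3]
D3 (bracket -A^-17 + A^-13 - A^-9 + 2A^-5 + A^3; 13 crossings at w = +3): V = -q^(3/2) - 2q^(7/2) + q^(9/2) - q^(11/2) + q^(13/2)
V(D4) = -q^(-1/2) - 3q^(3/2) + 2q^(5/2) - 3q^(7/2) + 4q^(9/2) - 2q^(11/2) + 2q^(13/2) - q^(15/2)  (w +5, c 13, <D> = A^-15 - 2A^-11 + 2A^-7 - 4A^-3 + 3A - 2A^5 + 3A^9 + A^17)
V(D5) = -q^(-1/2) - 3q^(3/2) + 2q^(5/2) - 3q^(7/2) + 4q^(9/2) - 2q^(11/2) + 2q^(13/2) - q^(15/2)  (w +3, c 11, <D> = A^-21 - 2A^-17 + 2A^-13 - 4A^-9 + 3A^-5 - 2A^-1 + 3A^3 + A^11)
note: comparing 5 Jones polynomials yields 2 groups


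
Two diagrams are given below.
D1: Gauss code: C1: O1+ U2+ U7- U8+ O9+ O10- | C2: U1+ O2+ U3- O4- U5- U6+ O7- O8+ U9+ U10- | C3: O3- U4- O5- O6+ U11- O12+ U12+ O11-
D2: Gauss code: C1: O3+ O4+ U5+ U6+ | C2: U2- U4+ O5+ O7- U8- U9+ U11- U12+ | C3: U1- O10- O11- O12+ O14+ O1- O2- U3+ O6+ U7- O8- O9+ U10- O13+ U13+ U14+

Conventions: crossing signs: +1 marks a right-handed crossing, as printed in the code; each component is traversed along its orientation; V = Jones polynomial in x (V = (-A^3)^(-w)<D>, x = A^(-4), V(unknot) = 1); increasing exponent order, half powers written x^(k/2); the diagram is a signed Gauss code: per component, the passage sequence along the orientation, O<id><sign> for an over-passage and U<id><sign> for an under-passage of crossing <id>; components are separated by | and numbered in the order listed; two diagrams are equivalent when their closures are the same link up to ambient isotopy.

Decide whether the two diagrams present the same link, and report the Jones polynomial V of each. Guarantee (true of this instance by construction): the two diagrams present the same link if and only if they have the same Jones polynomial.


same link: no
V(D1) = x^-2 + 2 + x^2  [12 crossings, <D> = A^-8 + 2 + A^8, w = 0]
D2 (bracket A^-10 + A^-2 + 2A^6; 14 crossings at w = +2): V = 2 + x^2 + x^4
note: V(x) takes 2 values over 2 diagrams, fixing the grouping


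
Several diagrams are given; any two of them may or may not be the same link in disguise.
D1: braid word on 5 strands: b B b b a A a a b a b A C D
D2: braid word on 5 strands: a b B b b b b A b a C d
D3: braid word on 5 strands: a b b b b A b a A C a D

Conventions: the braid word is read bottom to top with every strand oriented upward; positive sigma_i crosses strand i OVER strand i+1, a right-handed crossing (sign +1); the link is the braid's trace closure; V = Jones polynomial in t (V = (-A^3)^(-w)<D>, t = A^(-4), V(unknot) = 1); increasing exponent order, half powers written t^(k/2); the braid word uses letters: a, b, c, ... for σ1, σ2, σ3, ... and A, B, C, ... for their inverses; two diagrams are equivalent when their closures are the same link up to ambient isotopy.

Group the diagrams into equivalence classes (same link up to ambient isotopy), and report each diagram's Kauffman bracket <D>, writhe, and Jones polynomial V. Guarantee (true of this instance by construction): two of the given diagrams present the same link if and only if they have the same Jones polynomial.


grouping into links: {D1} | {D2, D3}
V(D1) = t^2 + 2t^4 - 2t^5 + t^6 - 2t^7 + t^8  (w +4, c 14, <D> = A^-20 - 2A^-16 + A^-12 - 2A^-8 + 2A^-4 + A^4)
V(D2) = t^2 - t^3 + 2t^4 - 2t^5 + 3t^6 - 2t^7 + t^8 - t^9  (w +6, c 12, <D> = -A^-18 + A^-14 - 2A^-10 + 3A^-6 - 2A^-2 + 2A^2 - A^6 + A^10)
D3 (bracket -A^-24 + A^-20 - 2A^-16 + 3A^-12 - 2A^-8 + 2A^-4 - 1 + A^4; 12 crossings at w = +4): V = t^2 - t^3 + 2t^4 - 2t^5 + 3t^6 - 2t^7 + t^8 - t^9
why: comparing 3 Jones polynomials yields 2 groups


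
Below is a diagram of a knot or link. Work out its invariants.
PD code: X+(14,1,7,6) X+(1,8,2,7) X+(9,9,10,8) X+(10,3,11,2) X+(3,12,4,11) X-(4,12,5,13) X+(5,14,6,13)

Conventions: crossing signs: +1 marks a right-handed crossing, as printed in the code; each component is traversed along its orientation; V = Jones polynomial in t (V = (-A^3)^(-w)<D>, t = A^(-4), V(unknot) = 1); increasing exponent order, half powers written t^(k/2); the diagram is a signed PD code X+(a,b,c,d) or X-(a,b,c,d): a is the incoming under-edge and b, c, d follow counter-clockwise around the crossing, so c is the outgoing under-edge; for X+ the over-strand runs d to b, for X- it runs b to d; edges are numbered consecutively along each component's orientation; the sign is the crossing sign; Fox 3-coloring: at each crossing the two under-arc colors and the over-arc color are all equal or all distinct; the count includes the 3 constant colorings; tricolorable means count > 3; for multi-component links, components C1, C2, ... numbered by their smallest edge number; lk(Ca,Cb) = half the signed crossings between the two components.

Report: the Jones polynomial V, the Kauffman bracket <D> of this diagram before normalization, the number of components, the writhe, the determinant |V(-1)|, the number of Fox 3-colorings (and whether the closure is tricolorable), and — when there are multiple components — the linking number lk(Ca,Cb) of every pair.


V(t) = -t^(3/2) - t^(7/2) + t^(9/2) - t^(11/2)
bracket: A^-7 - A^-3 + A + A^9, w = +5
2 components, writhe +5, over 7 crossings
lk(C1,C2) = +2
det 4, colorings 3 of 3^7 — not tricolorable
observation: the 1 component pair carries total linking +2


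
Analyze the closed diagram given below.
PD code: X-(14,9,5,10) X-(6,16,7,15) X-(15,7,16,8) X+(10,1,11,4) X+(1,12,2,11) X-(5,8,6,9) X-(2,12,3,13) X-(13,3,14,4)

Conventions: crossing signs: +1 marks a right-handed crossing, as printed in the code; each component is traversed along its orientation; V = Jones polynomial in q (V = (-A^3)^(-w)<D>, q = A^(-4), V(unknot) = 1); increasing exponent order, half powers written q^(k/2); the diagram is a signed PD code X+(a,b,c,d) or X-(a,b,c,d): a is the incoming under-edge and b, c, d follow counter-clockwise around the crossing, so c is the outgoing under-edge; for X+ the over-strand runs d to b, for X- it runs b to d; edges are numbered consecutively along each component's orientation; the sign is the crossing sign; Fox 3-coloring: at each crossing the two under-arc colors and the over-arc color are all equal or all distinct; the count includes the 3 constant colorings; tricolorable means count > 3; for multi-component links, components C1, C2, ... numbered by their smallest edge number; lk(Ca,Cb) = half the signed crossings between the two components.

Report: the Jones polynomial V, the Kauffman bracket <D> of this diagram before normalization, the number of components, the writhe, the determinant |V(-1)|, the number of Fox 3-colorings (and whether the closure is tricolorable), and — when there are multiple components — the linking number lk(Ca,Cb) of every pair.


Jones polynomial: V(q) = q^-3 + q^-2 + q^-1 + 1
<D> = A^-12 + A^-8 + A^-4 + 1; writhe -4
components 3, writhe -4 (8 crossings)
linking number lk(C1,C2) = 0
lk(C1,C3): 0
lk(C2,C3) = -1
3-colorings: 9 of 3^8, det 0 — tricolorable
note: the span of V is 3, within the link bound 8 + 3 - 1


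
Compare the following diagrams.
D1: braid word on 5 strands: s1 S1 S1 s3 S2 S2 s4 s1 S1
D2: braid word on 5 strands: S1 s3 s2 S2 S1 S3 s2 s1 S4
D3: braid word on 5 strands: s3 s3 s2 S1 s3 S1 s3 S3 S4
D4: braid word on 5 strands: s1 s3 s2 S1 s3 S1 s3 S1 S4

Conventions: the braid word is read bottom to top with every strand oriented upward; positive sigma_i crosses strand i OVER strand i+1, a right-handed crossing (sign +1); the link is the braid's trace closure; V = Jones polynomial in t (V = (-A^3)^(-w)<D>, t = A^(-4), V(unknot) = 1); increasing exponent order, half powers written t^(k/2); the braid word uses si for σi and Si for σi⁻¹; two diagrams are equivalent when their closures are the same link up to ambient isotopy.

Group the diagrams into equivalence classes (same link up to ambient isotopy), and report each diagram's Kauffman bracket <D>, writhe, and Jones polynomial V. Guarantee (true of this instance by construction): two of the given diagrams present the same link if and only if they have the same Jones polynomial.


classes: {D1} | {D2} | {D3, D4}
V(D1) = -t^(-5/2) - t^(-1/2)  [9 crossings, <D> = A^-1 + A^7, w = -1]
V(D2) = -t^(-1/2) - t^(1/2)  [9 crossings, <D> = A^-5 + A^-1, w = -1]
D3 (bracket -A^-11 + A^-7 - A^-3 + 2A + A^9; 9 crossings at w = +1): V = -t^(-3/2) - 2t^(1/2) + t^(3/2) - t^(5/2) + t^(7/2)
V(D4) = -t^(-3/2) - 2t^(1/2) + t^(3/2) - t^(5/2) + t^(7/2)  [9 crossings, <D> = -A^-11 + A^-7 - A^-3 + 2A + A^9, w = +1]
note: V(t) takes 3 values over 4 diagrams, fixing the grouping


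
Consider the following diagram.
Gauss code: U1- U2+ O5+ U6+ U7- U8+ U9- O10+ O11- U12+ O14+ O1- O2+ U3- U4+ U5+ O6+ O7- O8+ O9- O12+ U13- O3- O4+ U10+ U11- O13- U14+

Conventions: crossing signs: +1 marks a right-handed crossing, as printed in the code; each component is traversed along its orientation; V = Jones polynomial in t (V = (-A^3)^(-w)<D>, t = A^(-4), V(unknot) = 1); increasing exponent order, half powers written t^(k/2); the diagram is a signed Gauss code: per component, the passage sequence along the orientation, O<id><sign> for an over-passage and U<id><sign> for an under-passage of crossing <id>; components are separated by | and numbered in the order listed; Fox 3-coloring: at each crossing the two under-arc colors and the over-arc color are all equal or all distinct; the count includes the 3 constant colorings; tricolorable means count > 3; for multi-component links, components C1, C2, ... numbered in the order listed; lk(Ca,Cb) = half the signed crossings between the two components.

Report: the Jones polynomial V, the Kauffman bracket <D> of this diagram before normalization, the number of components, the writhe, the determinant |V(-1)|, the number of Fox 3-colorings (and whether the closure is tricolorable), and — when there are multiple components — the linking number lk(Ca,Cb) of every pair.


V = t + t^3 - t^4
<D> = -A^-10 + A^-6 + A^2 (w = +2)
1 component over 14 crossings, w = +2
9 Fox colorings among 3^14, |V(-1)| = 3: tricolorable
why: |V(-1)| = 3: so tricolorable, since 3 divides 3


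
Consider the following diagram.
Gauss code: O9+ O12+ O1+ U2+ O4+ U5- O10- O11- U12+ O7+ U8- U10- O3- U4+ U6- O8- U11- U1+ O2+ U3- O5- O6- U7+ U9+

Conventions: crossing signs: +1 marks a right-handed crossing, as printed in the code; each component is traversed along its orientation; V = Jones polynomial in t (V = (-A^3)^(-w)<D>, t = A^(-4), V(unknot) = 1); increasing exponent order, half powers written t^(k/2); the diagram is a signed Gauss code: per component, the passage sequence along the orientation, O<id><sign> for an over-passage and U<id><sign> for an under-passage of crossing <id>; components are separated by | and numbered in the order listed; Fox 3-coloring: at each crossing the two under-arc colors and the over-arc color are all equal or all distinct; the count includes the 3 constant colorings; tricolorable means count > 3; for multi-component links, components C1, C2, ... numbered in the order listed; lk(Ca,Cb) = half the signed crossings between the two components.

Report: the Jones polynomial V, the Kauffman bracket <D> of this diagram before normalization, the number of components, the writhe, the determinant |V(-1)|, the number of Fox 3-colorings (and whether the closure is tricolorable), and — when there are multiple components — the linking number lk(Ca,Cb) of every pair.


Jones polynomial: V(t) = -t^-5 + 2t^-4 - 2t^-3 + 3t^-2 - 3t^-1 + 3 - 2t + t^2
<D> = A^-8 - 2A^-4 + 3 - 3A^4 + 3A^8 - 2A^12 + 2A^16 - A^20; writhe 0
components 1, writhe 0 (12 crossings)
3-colorings: 3 of 3^12, det 17 — not tricolorable
note: det 17 = |V(-1)|; not divisible by 3, so not tricolorable


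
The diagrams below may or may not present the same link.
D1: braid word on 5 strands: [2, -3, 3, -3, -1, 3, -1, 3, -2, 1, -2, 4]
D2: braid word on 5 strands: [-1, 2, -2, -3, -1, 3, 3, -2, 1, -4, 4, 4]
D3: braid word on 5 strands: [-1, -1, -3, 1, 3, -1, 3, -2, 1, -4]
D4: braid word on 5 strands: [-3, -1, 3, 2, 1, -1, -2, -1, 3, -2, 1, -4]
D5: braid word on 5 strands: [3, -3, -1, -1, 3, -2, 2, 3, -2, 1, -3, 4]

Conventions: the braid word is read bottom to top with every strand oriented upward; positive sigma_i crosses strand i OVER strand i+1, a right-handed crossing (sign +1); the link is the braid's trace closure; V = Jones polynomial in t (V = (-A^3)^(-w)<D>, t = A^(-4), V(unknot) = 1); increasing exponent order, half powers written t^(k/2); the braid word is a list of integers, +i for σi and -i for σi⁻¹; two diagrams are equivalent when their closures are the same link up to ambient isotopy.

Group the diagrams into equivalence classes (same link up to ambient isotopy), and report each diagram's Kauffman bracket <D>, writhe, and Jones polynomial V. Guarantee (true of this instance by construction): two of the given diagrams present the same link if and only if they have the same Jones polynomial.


grouping into links: {D1, D2, D3, D4, D5}
V(D1) = 1  (w 0, c 12, <D> = 1)
V(D2) = 1  (w 0, c 12, <D> = 1)
D3 (bracket A^-6; 10 crossings at w = -2): V = 1
D4 (bracket A^-6; 12 crossings at w = -2): V = 1
V(D5) = 1  (w 0, c 12, <D> = 1)
why: all 5 diagrams share one V(t), hence one class


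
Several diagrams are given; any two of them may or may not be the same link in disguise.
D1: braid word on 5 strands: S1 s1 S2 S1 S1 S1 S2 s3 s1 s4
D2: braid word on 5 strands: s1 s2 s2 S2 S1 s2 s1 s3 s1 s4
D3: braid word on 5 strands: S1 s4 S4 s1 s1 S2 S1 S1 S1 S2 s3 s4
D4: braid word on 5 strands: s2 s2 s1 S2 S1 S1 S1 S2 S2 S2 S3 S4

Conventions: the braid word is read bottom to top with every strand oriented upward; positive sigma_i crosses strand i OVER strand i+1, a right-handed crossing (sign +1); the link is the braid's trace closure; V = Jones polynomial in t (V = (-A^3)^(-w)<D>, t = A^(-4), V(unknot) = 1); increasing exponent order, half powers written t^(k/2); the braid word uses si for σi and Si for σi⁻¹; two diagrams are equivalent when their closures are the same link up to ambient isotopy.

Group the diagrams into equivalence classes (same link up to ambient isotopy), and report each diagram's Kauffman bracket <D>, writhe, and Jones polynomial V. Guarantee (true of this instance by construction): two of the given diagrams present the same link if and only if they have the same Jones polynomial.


equivalence classes: {D1, D3, D4} | {D2}
D1 (bracket A^-2 - A^2 + 2A^6 - A^10 + A^14 - A^18; 10 crossings at w = -2): V = -t^-6 + t^-5 - t^-4 + 2t^-3 - t^-2 + t^-1
D2 (bracket -A^-6 + A^-2 - A^2 + 2A^6 - A^10 + A^14; 10 crossings at w = +6): V = t - t^2 + 2t^3 - t^4 + t^5 - t^6
V(D3) = -t^-6 + t^-5 - t^-4 + 2t^-3 - t^-2 + t^-1  [12 crossings, <D> = A^-2 - A^2 + 2A^6 - A^10 + A^14 - A^18, w = -2]
V(D4) = -t^-6 + t^-5 - t^-4 + 2t^-3 - t^-2 + t^-1  (w -6, c 12, <D> = A^-14 - A^-10 + 2A^-6 - A^-2 + A^2 - A^6)
key observation: 2 classes among 4 diagrams; unequal V(t) rules out equality


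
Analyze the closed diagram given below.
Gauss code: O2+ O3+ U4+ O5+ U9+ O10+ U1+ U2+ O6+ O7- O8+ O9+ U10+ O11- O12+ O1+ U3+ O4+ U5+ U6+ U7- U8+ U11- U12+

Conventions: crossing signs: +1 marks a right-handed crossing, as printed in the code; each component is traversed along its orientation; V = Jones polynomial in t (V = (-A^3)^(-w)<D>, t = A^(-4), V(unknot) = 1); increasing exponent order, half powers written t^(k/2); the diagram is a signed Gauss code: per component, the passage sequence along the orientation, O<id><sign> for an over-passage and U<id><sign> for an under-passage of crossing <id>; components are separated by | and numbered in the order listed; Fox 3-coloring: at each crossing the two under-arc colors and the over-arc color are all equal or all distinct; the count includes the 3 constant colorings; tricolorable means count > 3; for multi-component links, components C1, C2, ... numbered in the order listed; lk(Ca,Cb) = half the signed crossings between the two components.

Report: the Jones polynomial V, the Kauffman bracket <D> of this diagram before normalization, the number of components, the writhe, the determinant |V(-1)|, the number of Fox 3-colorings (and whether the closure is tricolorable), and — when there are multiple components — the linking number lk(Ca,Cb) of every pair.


V = t^3 + t^5 - t^8
<D> = -A^-8 + A^4 + A^12 (w = +8)
1 component over 12 crossings, w = +8
9 Fox colorings among 3^12, |V(-1)| = 3: tricolorable
why: |V(-1)| = 3: so tricolorable, since 3 divides 3


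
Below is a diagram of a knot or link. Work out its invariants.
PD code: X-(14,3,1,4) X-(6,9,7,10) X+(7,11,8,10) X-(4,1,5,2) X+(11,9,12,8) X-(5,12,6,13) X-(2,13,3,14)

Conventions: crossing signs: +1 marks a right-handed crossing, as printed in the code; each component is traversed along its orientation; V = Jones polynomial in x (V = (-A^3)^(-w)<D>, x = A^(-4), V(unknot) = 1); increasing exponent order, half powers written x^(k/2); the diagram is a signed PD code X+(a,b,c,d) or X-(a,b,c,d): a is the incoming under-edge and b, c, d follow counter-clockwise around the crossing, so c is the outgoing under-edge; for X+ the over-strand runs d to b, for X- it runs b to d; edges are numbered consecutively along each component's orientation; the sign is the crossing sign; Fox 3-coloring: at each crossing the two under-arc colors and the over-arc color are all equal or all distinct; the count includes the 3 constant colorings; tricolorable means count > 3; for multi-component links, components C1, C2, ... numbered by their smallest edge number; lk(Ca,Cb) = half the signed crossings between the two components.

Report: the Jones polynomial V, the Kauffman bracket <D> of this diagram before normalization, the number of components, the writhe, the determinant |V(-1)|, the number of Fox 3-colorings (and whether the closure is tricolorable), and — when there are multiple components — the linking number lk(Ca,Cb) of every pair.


V = -x^-4 + x^-3 + x^-1
<D> = -A^-5 - A^3 + A^7 (w = -3)
1 component over 7 crossings, w = -3
9 Fox colorings among 3^7, |V(-1)| = 3: tricolorable
why: w = -3 shifts under R1 moves; the (-A^3)^(3) factor cancels that in V


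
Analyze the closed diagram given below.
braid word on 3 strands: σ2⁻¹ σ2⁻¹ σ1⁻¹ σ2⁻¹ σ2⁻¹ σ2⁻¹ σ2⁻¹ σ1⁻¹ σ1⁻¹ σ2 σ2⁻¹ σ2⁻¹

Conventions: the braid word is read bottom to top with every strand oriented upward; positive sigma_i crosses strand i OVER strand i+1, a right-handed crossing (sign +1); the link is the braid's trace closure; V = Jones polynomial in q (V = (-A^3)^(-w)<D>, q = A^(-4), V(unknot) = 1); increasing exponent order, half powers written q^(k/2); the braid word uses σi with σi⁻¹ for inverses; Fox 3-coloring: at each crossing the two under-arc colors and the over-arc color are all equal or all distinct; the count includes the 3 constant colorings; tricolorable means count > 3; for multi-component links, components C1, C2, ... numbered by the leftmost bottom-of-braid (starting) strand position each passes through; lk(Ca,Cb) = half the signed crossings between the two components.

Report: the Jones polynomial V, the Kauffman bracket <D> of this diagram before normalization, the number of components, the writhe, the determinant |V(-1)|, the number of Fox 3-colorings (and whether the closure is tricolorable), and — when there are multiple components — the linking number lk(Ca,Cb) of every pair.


V(q) = -q^-12 + q^-11 - q^-10 + q^-9 - q^-8 + q^-6 + q^-4
bracket: A^-14 + A^-6 - A^2 + A^6 - A^10 + A^14 - A^18, w = -10
1 component, writhe -10, over 12 crossings
det 3, colorings 9 of 3^12 — tricolorable
observation: |V(-1)| = 3: so tricolorable, since 3 divides 3


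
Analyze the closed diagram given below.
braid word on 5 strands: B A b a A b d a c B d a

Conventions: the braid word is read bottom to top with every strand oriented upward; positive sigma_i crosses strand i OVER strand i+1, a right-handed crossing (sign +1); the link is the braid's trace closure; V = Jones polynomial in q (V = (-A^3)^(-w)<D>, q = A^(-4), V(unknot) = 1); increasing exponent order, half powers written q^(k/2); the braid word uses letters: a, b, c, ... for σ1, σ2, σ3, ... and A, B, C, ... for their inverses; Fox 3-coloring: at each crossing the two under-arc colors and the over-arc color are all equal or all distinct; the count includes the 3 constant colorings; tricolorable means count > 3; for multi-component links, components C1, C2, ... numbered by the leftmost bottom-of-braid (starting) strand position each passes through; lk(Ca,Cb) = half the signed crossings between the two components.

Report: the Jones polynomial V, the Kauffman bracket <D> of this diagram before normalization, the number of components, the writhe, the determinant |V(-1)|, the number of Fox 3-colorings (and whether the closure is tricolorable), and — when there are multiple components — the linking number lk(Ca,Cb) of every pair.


V(q) = q^-1 + 3q - q^2 + 3q^3 - 2q^4 + q^5 - q^6
bracket: -A^-12 + A^-8 - 2A^-4 + 3 - A^4 + 3A^8 + A^16, w = +4
3 components, writhe +4, over 12 crossings
lk(C1,C2) = -1
linking number lk(C1,C3) = +1
lk(C2,C3): 0
det 12, colorings 9 of 3^12 — tricolorable
observation: w = +4 shifts under R1 moves; the (-A^3)^(-4) factor cancels that in V


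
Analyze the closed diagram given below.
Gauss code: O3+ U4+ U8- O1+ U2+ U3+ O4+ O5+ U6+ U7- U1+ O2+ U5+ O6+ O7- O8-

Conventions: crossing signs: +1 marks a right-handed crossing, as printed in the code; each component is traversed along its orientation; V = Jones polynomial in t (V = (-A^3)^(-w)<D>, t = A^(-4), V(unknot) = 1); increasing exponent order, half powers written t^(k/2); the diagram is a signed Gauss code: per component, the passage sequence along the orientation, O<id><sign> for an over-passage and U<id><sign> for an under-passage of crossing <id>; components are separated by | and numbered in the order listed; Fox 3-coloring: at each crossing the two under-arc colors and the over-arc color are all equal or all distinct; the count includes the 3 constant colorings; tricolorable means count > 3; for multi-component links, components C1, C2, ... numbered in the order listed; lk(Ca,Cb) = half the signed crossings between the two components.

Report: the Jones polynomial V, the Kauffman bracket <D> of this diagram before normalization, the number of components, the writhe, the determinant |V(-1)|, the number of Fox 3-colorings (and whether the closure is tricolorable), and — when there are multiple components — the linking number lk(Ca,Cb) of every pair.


V = t - t^2 + 2t^3 - t^4 + t^5 - t^6
<D> = -A^-12 + A^-8 - A^-4 + 2 - A^4 + A^8 (w = +4)
1 component over 8 crossings, w = +4
3 Fox colorings among 3^8, |V(-1)| = 7: not tricolorable
why: |V(-1)| = 7: so not tricolorable, since 3 does not divide 7


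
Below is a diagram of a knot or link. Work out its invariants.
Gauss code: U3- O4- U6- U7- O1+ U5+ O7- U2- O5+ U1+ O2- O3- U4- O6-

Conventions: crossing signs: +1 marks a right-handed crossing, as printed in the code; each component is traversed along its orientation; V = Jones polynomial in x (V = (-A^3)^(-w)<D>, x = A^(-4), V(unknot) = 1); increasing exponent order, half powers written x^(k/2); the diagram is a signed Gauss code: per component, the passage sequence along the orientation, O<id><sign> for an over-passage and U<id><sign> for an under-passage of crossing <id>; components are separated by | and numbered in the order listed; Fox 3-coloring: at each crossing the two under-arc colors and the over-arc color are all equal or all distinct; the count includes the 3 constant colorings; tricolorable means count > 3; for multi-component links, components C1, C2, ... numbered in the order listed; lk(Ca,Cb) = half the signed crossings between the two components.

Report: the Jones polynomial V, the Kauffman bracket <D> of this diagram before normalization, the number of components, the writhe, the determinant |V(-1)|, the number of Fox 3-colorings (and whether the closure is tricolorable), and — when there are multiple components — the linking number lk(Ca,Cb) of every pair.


Jones polynomial: V(x) = -x^-6 + 2x^-5 - 2x^-4 + 3x^-3 - 3x^-2 + 2x^-1 - 1 + x
<D> = -A^-13 + A^-9 - 2A^-5 + 3A^-1 - 3A^3 + 2A^7 - 2A^11 + A^15; writhe -3
components 1, writhe -3 (7 crossings)
3-colorings: 9 of 3^7, det 15 — tricolorable
note: |V(-1)| = 15: so tricolorable, since 3 divides 15


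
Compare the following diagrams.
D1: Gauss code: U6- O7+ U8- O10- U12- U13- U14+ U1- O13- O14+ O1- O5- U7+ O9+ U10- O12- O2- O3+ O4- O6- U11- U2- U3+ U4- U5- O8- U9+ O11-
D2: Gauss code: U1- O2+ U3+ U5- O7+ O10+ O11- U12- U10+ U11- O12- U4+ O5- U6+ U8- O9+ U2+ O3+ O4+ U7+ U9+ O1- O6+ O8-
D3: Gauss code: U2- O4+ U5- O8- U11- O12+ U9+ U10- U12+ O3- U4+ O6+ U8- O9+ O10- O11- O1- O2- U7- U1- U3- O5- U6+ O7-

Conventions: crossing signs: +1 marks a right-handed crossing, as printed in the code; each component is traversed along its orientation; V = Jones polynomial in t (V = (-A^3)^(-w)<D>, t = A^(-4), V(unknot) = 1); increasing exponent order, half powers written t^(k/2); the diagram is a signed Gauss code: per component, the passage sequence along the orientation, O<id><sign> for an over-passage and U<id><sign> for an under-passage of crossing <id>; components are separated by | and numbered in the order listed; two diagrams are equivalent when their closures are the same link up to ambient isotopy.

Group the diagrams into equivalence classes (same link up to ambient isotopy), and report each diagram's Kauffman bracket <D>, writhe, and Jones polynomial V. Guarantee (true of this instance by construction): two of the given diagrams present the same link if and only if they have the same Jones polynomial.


grouping into links: {D1, D3} | {D2}
V(D1) = t^-7 - 2t^-6 + 2t^-5 - 3t^-4 + 3t^-3 - 2t^-2 + 2t^-1  (w -6, c 14, <D> = 2A^-14 - 2A^-10 + 3A^-6 - 3A^-2 + 2A^2 - 2A^6 + A^10)
D2 (bracket -A^-18 + A^-14 - A^-10 + 2A^-6 - A^-2 + A^2; 12 crossings at w = +2): V = t - t^2 + 2t^3 - t^4 + t^5 - t^6
D3 (bracket 2A^-8 - 2A^-4 + 3 - 3A^4 + 2A^8 - 2A^12 + A^16; 12 crossings at w = -4): V = t^-7 - 2t^-6 + 2t^-5 - 3t^-4 + 3t^-3 - 2t^-2 + 2t^-1
why: comparing 3 Jones polynomials yields 2 groups
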